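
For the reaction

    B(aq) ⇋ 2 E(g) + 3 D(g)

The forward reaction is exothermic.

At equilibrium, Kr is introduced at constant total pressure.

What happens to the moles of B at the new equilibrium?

Adding inert gas at constant total pressure expands the volume and lowers every reacting partial pressure. With Δn_gas = 5 − 0 = +5, Q moves away from K toward the side with fewer gas moles, so the system shifts toward the side with more gas moles — to the right.
The net shift is to the right. B is a reactant, so its amount decreases.

decreases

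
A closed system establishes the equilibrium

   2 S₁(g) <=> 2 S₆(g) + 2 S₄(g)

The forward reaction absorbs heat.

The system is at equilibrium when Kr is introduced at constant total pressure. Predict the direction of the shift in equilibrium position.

Adding inert gas at constant total pressure expands the volume and lowers every reacting partial pressure. With Δn_gas = 4 − 2 = +2, Q moves away from K toward the side with fewer gas moles, so the system shifts toward the side with more gas moles — to the right.

right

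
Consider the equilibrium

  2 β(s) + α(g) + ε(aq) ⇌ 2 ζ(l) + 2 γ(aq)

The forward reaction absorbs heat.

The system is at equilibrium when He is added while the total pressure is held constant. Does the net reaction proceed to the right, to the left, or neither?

left

Adding inert gas at constant total pressure expands the volume and lowers every reacting partial pressure. With Δn_gas = 0 − 1 = -1, Q moves away from K toward the side with fewer gas moles, so the system shifts toward the side with more gas moles — to the left.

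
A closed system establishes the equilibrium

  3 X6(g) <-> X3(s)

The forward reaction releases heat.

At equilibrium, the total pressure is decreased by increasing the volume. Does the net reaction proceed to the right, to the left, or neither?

left

Gas moles: reactants 3, products 0 (Δn_gas = -3). Expansion shifts the system toward the side with more moles of gas — to the left.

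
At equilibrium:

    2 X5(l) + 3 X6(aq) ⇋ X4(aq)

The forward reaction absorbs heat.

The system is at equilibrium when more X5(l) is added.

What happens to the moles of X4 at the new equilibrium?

unchanged

X5 is a pure liquid; its activity is 1 regardless of amount, so Q is unaffected — no shift from this change.
No net shift occurs, so the amount of X4 is unchanged.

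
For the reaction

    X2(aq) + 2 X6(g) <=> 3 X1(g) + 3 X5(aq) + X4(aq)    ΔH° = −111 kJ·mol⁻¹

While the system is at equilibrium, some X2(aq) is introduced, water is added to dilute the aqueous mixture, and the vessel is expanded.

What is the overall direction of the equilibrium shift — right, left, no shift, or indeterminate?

Adding X2 (aq), a reactant, drives the reaction to the right.
Dilution lowers every aqueous concentration by the same factor. Δn_aq = 4 − 1 = +3, so the system shifts toward the side with more dissolved moles — to the right.
Gas moles: reactants 2, products 3 (Δn_gas = +1). Expansion shifts the system toward the side with more moles of gas — to the right.
All effects act in the same direction — net shift to the right.

right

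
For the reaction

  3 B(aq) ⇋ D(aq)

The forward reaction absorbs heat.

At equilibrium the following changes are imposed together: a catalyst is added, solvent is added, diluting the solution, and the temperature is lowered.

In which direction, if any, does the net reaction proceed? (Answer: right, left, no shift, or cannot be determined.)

A catalyst speeds both forward and reverse rates equally; it changes neither Q nor K — no shift from this change.
Dilution lowers every aqueous concentration by the same factor. Δn_aq = 1 − 3 = -2, so the system shifts toward the side with more dissolved moles — to the left.
The forward reaction is endothermic. Lowering T favours the exothermic direction — shift to the left.
Only the nonzero effect(s) matter; the net shift is to the left.

left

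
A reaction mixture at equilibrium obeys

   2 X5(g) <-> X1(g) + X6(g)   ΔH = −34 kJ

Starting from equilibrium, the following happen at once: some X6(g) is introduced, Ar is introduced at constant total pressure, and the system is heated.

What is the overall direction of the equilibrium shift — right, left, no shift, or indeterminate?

Adding X6 (g), a product, drives the reaction to the left.
Adding inert gas at constant total pressure expands the volume, scaling every reacting partial pressure by the same factor. Δn_gas = 2 − 2 = 0, so Q is unchanged — no shift.
The forward reaction is exothermic. Raising T favours the endothermic direction — shift to the left.
Only the nonzero effect(s) matter; the net shift is to the left.

left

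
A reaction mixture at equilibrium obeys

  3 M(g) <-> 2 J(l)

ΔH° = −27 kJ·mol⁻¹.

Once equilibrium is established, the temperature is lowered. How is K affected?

K depends on temperature via the van 't Hoff relation. The forward reaction is exothermic, so lowering T increases K.

increases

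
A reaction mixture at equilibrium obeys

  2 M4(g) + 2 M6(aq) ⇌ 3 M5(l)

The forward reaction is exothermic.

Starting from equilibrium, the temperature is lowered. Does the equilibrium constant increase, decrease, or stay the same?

K depends on temperature via the van 't Hoff relation. The forward reaction is exothermic, so lowering T increases K.

increases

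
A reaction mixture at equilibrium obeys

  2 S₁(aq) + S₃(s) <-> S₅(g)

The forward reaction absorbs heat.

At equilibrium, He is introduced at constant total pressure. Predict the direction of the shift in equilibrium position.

right

Adding inert gas at constant total pressure expands the volume and lowers every reacting partial pressure. With Δn_gas = 1 − 0 = +1, Q moves away from K toward the side with fewer gas moles, so the system shifts toward the side with more gas moles — to the right.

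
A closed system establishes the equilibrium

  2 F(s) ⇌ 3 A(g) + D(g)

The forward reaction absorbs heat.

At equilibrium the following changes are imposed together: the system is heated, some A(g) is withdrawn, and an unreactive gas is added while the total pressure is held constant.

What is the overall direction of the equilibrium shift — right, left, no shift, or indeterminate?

The forward reaction is endothermic. Raising T favours the endothermic direction — shift to the right.
Removing A (g), a product, drives the reaction to the right.
Adding inert gas at constant total pressure expands the volume and lowers every reacting partial pressure. With Δn_gas = 4 − 0 = +4, Q moves away from K toward the side with fewer gas moles, so the system shifts toward the side with more gas moles — to the right.
All effects act in the same direction — net shift to the right.

right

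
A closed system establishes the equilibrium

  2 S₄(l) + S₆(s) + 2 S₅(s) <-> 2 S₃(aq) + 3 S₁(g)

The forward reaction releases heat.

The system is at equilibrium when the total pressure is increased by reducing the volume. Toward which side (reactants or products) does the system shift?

Gas moles: reactants 0, products 3 (Δn_gas = +3). Compression shifts the system toward the side with fewer moles of gas — to the left.

left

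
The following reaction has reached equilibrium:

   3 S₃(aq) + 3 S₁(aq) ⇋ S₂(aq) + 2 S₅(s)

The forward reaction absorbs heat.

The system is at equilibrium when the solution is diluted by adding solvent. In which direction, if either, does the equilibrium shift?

left

Dilution lowers every aqueous concentration by the same factor. Δn_aq = 1 − 6 = -5, so the system shifts toward the side with more dissolved moles — to the left.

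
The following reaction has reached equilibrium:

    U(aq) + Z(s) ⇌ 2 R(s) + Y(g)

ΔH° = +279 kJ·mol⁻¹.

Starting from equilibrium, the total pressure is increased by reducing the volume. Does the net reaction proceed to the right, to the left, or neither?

left

Gas moles: reactants 0, products 1 (Δn_gas = +1). Compression shifts the system toward the side with fewer moles of gas — to the left.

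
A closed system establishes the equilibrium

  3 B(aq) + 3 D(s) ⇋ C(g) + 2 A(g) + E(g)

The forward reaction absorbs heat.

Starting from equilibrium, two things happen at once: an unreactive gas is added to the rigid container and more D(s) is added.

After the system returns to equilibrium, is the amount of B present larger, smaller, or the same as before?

unchanged

At constant volume, adding an inert gas leaves every reacting species' partial pressure unchanged, so Q is unchanged — no shift from this change.
D is a pure solid; its activity is 1 regardless of amount, so Q is unaffected — no shift from this change.
No net shift occurs, so the amount of B is unchanged.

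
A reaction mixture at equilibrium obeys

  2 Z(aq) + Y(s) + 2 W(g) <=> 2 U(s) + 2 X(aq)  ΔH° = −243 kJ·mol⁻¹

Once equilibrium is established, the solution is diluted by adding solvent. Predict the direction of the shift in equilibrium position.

Dilution scales every aqueous concentration by the same factor. Δn_aq = 2 − 2 = 0, so Q is unchanged — no shift.

no shift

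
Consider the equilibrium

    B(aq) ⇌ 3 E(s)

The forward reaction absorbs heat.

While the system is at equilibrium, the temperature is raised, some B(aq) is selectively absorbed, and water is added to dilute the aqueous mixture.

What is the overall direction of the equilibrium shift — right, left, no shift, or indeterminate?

The forward reaction is endothermic. Raising T favours the endothermic direction — shift to the right.
Removing B (aq), a reactant, drives the reaction to the left.
Dilution lowers every aqueous concentration by the same factor. Δn_aq = 0 − 1 = -1, so the system shifts toward the side with more dissolved moles — to the left.
The individual effects push in opposite directions; without quantitative information the net direction cannot be determined.

cannot be determined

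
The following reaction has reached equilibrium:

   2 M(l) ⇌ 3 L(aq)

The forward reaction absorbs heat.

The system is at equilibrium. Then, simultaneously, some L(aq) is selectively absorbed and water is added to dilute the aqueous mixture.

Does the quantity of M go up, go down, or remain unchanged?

Removing L (aq), a product, drives the reaction to the right.
Dilution lowers every aqueous concentration by the same factor. Δn_aq = 3 − 0 = +3, so the system shifts toward the side with more dissolved moles — to the right.
The net shift is to the right. M is a reactant, so its amount decreases.

decreases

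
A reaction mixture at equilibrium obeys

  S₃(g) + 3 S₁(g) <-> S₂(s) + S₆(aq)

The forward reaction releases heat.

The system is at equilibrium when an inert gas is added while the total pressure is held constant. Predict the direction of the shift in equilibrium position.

left

Adding inert gas at constant total pressure expands the volume and lowers every reacting partial pressure. With Δn_gas = 0 − 4 = -4, Q moves away from K toward the side with fewer gas moles, so the system shifts toward the side with more gas moles — to the left.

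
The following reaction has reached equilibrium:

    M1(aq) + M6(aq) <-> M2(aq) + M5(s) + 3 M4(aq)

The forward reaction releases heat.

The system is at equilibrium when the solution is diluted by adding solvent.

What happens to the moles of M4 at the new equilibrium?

increases

Dilution lowers every aqueous concentration by the same factor. Δn_aq = 4 − 2 = +2, so the system shifts toward the side with more dissolved moles — to the right.
The net shift is to the right. M4 is a product, so its amount increases.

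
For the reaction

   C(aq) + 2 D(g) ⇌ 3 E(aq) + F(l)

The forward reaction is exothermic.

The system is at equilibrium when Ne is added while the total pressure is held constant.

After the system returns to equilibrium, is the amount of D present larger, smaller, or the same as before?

Adding inert gas at constant total pressure expands the volume and lowers every reacting partial pressure. With Δn_gas = 0 − 2 = -2, Q moves away from K toward the side with fewer gas moles, so the system shifts toward the side with more gas moles — to the left.
The net shift is to the left. D is a reactant, so its amount increases.

increases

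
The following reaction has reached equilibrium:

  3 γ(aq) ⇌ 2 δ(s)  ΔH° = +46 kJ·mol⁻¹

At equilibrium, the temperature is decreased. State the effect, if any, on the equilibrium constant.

K depends on temperature via the van 't Hoff relation. The forward reaction is endothermic, so lowering T decreases K.

decreases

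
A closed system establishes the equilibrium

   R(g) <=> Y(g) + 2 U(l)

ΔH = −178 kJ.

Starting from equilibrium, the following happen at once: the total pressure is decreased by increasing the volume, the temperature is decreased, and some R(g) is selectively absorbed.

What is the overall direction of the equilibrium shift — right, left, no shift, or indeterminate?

Gas moles: reactants 1, products 1. Δn_gas = 0, so a volume change leaves Q equal to K — no shift from this change.
The forward reaction is exothermic. Lowering T favours the exothermic direction — shift to the right.
Removing R (g), a reactant, drives the reaction to the left.
The individual effects push in opposite directions; without quantitative information the net direction cannot be determined.

cannot be determined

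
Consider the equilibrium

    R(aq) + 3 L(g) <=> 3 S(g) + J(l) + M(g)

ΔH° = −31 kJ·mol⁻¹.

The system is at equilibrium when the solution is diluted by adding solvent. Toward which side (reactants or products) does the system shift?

Dilution lowers every aqueous concentration by the same factor. Δn_aq = 0 − 1 = -1, so the system shifts toward the side with more dissolved moles — to the left.

left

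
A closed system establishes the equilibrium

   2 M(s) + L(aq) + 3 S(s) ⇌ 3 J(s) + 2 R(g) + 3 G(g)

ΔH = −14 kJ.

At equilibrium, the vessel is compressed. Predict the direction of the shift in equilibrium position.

left

Gas moles: reactants 0, products 5 (Δn_gas = +5). Compression shifts the system toward the side with fewer moles of gas — to the left.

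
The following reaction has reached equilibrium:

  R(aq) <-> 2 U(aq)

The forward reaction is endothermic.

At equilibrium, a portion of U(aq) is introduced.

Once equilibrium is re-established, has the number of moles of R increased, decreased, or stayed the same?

increases

Adding U (aq), a product, drives the reaction to the left.
The net shift is to the left. R is a reactant, so its amount increases.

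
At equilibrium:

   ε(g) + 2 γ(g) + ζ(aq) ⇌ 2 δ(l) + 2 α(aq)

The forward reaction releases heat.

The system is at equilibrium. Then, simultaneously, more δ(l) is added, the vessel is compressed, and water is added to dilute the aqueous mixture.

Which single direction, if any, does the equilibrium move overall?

δ is a pure liquid; its activity is 1 regardless of amount, so Q is unaffected — no shift from this change.
Gas moles: reactants 3, products 0 (Δn_gas = -3). Compression shifts the system toward the side with fewer moles of gas — to the right.
Dilution lowers every aqueous concentration by the same factor. Δn_aq = 2 − 1 = +1, so the system shifts toward the side with more dissolved moles — to the right.
Only the nonzero effect(s) matter; the net shift is to the right.

right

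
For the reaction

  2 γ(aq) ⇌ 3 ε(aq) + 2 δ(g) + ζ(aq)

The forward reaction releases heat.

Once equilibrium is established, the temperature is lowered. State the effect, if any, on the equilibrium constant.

K depends on temperature via the van 't Hoff relation. The forward reaction is exothermic, so lowering T increases K.

increases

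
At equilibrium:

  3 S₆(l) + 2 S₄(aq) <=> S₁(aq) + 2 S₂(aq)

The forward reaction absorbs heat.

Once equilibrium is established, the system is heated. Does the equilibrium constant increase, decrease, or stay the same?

K depends on temperature via the van 't Hoff relation. The forward reaction is endothermic, so raising T increases K.

increases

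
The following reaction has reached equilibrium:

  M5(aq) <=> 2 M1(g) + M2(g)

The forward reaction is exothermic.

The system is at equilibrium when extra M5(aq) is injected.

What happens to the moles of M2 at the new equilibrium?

Adding M5 (aq), a reactant, drives the reaction to the right.
The net shift is to the right. M2 is a product, so its amount increases.

increases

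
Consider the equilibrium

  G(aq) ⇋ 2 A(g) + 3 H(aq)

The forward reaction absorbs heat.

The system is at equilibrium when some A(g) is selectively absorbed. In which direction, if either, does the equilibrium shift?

Removing A (g), a product, drives the reaction to the right.

right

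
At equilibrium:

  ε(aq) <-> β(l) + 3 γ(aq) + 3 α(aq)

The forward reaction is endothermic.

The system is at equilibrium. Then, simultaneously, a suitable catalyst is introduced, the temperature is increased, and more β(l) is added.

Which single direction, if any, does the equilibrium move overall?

right

A catalyst speeds both forward and reverse rates equally; it changes neither Q nor K — no shift from this change.
The forward reaction is endothermic. Raising T favours the endothermic direction — shift to the right.
β is a pure liquid; its activity is 1 regardless of amount, so Q is unaffected — no shift from this change.
Only the nonzero effect(s) matter; the net shift is to the right.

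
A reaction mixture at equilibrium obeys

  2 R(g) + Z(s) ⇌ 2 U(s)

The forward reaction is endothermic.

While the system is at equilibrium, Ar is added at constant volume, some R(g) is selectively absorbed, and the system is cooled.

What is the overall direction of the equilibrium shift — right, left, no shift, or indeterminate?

At constant volume, adding an inert gas leaves every reacting species' partial pressure unchanged, so Q is unchanged — no shift from this change.
Removing R (g), a reactant, drives the reaction to the left.
The forward reaction is endothermic. Lowering T favours the exothermic direction — shift to the left.
Only the nonzero effect(s) matter; the net shift is to the left.

left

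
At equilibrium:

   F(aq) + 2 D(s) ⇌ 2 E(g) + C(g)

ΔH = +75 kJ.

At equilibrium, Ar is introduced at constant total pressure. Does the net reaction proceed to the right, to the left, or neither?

Adding inert gas at constant total pressure expands the volume and lowers every reacting partial pressure. With Δn_gas = 3 − 0 = +3, Q moves away from K toward the side with fewer gas moles, so the system shifts toward the side with more gas moles — to the right.

right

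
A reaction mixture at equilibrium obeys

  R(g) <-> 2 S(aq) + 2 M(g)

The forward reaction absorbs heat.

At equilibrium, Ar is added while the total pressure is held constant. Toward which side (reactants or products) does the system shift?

right

Adding inert gas at constant total pressure expands the volume and lowers every reacting partial pressure. With Δn_gas = 2 − 1 = +1, Q moves away from K toward the side with fewer gas moles, so the system shifts toward the side with more gas moles — to the right.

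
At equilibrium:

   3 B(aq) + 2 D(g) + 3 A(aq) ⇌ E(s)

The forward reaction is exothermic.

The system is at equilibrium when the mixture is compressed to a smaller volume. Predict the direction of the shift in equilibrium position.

right

Gas moles: reactants 2, products 0 (Δn_gas = -2). Compression shifts the system toward the side with fewer moles of gas — to the right.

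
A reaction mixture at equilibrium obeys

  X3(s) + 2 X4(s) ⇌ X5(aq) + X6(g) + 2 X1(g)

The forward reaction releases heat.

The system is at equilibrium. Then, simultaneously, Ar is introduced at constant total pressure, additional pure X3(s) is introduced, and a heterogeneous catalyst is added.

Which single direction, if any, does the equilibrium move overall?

right

Adding inert gas at constant total pressure expands the volume and lowers every reacting partial pressure. With Δn_gas = 3 − 0 = +3, Q moves away from K toward the side with fewer gas moles, so the system shifts toward the side with more gas moles — to the right.
X3 is a pure solid; its activity is 1 regardless of amount, so Q is unaffected — no shift from this change.
A catalyst speeds both forward and reverse rates equally; it changes neither Q nor K — no shift from this change.
Only the nonzero effect(s) matter; the net shift is to the right.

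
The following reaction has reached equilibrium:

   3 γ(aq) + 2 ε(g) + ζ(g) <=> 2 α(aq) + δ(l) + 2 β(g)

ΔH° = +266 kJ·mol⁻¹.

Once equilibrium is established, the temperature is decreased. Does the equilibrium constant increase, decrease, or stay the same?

decreases

K depends on temperature via the van 't Hoff relation. The forward reaction is endothermic, so lowering T decreases K.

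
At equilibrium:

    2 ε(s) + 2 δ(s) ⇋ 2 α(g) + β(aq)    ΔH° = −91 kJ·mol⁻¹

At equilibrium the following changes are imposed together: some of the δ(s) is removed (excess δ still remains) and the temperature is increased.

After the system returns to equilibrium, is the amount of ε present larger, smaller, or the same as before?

δ is a pure solid; its activity is 1 regardless of amount, so Q is unaffected — no shift from this change.
The forward reaction is exothermic. Raising T favours the endothermic direction — shift to the left.
The net shift is to the left. ε is a reactant, so its amount increases.

increases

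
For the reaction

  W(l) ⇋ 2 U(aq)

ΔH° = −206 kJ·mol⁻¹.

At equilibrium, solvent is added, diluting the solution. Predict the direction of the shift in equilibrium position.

Dilution lowers every aqueous concentration by the same factor. Δn_aq = 2 − 0 = +2, so the system shifts toward the side with more dissolved moles — to the right.

right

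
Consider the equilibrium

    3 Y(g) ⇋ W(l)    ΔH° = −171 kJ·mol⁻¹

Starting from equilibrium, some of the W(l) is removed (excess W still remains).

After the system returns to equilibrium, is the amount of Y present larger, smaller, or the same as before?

unchanged

W is a pure liquid; its activity is 1 regardless of amount, so Q is unaffected — no shift from this change.
No net shift occurs, so the amount of Y is unchanged.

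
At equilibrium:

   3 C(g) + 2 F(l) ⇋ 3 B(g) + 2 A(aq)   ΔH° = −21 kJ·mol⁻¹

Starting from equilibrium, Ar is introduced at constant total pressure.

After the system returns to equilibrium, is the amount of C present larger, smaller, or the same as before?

unchanged

Adding inert gas at constant total pressure expands the volume, scaling every reacting partial pressure by the same factor. Δn_gas = 3 − 3 = 0, so Q is unchanged — no shift.
No net shift occurs, so the amount of C is unchanged.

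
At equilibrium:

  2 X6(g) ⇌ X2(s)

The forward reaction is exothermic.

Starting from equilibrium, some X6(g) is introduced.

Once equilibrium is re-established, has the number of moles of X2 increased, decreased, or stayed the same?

Adding X6 (g), a reactant, drives the reaction to the right.
The net shift is to the right. X2 is a product, so its amount increases.

increases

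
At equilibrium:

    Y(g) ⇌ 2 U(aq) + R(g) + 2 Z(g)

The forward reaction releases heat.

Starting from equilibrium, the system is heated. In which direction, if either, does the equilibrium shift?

left

The forward reaction is exothermic. Raising T favours the endothermic direction — shift to the left.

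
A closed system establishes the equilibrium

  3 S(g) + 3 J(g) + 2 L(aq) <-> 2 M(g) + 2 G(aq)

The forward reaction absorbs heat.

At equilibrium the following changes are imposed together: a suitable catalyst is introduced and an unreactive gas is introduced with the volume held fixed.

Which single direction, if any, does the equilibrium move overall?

A catalyst speeds both forward and reverse rates equally; it changes neither Q nor K — no shift from this change.
At constant volume, adding an inert gas leaves every reacting species' partial pressure unchanged, so Q is unchanged — no shift from this change.
None of the changes alters Q relative to K, so there is no net shift.

no shift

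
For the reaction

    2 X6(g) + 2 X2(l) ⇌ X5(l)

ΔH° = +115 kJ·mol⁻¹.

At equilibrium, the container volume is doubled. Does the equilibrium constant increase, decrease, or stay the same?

unchanged

The equilibrium constant depends only on temperature. This perturbation may move the position of equilibrium, but since T is unchanged, K itself is unchanged.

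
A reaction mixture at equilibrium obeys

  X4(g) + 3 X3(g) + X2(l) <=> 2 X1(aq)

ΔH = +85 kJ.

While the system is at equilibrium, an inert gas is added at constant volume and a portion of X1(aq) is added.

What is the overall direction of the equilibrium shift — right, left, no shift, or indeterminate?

left

At constant volume, adding an inert gas leaves every reacting species' partial pressure unchanged, so Q is unchanged — no shift from this change.
Adding X1 (aq), a product, drives the reaction to the left.
Only the nonzero effect(s) matter; the net shift is to the left.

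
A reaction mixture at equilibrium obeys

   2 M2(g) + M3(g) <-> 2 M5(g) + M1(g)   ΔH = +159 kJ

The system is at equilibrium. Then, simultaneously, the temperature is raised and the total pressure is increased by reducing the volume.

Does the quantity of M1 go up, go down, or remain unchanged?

increases

The forward reaction is endothermic. Raising T favours the endothermic direction — shift to the right.
Gas moles: reactants 3, products 3. Δn_gas = 0, so a volume change leaves Q equal to K — no shift from this change.
The net shift is to the right. M1 is a product, so its amount increases.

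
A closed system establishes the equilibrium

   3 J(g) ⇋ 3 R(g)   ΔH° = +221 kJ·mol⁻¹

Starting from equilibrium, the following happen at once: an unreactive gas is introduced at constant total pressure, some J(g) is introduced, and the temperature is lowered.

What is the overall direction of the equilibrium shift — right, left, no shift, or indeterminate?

Adding inert gas at constant total pressure expands the volume, scaling every reacting partial pressure by the same factor. Δn_gas = 3 − 3 = 0, so Q is unchanged — no shift.
Adding J (g), a reactant, drives the reaction to the right.
The forward reaction is endothermic. Lowering T favours the exothermic direction — shift to the left.
The individual effects push in opposite directions; without quantitative information the net direction cannot be determined.

cannot be determined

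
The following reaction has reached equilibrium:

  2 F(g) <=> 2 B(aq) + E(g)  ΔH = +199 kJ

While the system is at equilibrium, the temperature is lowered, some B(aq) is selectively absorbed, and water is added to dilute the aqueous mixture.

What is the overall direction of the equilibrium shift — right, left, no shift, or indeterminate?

The forward reaction is endothermic. Lowering T favours the exothermic direction — shift to the left.
Removing B (aq), a product, drives the reaction to the right.
Dilution lowers every aqueous concentration by the same factor. Δn_aq = 2 − 0 = +2, so the system shifts toward the side with more dissolved moles — to the right.
The individual effects push in opposite directions; without quantitative information the net direction cannot be determined.

cannot be determined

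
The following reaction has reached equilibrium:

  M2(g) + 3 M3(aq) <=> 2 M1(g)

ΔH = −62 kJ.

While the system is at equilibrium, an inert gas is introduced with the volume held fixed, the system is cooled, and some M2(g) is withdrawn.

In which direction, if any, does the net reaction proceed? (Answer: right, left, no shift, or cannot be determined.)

cannot be determined

At constant volume, adding an inert gas leaves every reacting species' partial pressure unchanged, so Q is unchanged — no shift from this change.
The forward reaction is exothermic. Lowering T favours the exothermic direction — shift to the right.
Removing M2 (g), a reactant, drives the reaction to the left.
The individual effects push in opposite directions; without quantitative information the net direction cannot be determined.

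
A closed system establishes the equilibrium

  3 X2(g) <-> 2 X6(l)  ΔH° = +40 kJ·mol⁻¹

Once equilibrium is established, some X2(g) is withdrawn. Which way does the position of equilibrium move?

Removing X2 (g), a reactant, drives the reaction to the left.

left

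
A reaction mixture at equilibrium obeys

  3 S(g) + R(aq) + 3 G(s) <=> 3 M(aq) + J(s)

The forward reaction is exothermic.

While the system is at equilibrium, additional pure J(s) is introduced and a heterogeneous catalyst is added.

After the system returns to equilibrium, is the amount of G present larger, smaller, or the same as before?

J is a pure solid; its activity is 1 regardless of amount, so Q is unaffected — no shift from this change.
A catalyst speeds both forward and reverse rates equally; it changes neither Q nor K — no shift from this change.
No net shift occurs, so the amount of G is unchanged.

unchanged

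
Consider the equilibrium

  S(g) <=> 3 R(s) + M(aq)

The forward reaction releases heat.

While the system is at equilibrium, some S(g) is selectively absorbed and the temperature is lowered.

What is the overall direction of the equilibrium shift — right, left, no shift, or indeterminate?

cannot be determined

Removing S (g), a reactant, drives the reaction to the left.
The forward reaction is exothermic. Lowering T favours the exothermic direction — shift to the right.
The individual effects push in opposite directions; without quantitative information the net direction cannot be determined.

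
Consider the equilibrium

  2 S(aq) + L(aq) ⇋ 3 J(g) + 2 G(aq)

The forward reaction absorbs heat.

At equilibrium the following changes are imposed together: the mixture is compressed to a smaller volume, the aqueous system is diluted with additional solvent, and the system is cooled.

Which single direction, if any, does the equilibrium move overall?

left

Gas moles: reactants 0, products 3 (Δn_gas = +3). Compression shifts the system toward the side with fewer moles of gas — to the left.
Dilution lowers every aqueous concentration by the same factor. Δn_aq = 2 − 3 = -1, so the system shifts toward the side with more dissolved moles — to the left.
The forward reaction is endothermic. Lowering T favours the exothermic direction — shift to the left.
All effects act in the same direction — net shift to the left.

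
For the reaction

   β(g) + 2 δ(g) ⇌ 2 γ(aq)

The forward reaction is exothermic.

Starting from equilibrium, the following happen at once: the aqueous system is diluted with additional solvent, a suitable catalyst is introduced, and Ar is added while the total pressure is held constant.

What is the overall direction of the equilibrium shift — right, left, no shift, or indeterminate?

Dilution lowers every aqueous concentration by the same factor. Δn_aq = 2 − 0 = +2, so the system shifts toward the side with more dissolved moles — to the right.
A catalyst speeds both forward and reverse rates equally; it changes neither Q nor K — no shift from this change.
Adding inert gas at constant total pressure expands the volume and lowers every reacting partial pressure. With Δn_gas = 0 − 3 = -3, Q moves away from K toward the side with fewer gas moles, so the system shifts toward the side with more gas moles — to the left.
The individual effects push in opposite directions; without quantitative information the net direction cannot be determined.

cannot be determined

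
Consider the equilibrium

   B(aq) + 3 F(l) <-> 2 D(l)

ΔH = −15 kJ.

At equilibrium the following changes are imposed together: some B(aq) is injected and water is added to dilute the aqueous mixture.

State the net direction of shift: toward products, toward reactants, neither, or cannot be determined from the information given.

Adding B (aq), a reactant, drives the reaction to the right.
Dilution lowers every aqueous concentration by the same factor. Δn_aq = 0 − 1 = -1, so the system shifts toward the side with more dissolved moles — to the left.
The individual effects push in opposite directions; without quantitative information the net direction cannot be determined.

cannot be determined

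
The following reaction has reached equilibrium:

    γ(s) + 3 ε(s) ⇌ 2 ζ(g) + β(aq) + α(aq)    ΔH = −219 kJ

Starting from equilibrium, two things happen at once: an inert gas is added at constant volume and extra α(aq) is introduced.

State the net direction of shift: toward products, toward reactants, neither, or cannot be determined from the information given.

At constant volume, adding an inert gas leaves every reacting species' partial pressure unchanged, so Q is unchanged — no shift from this change.
Adding α (aq), a product, drives the reaction to the left.
Only the nonzero effect(s) matter; the net shift is to the left.

left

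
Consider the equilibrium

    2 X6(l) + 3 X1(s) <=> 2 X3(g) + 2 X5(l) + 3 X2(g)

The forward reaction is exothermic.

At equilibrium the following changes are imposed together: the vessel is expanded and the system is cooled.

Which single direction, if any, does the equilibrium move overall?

right

Gas moles: reactants 0, products 5 (Δn_gas = +5). Expansion shifts the system toward the side with more moles of gas — to the right.
The forward reaction is exothermic. Lowering T favours the exothermic direction — shift to the right.
All effects act in the same direction — net shift to the right.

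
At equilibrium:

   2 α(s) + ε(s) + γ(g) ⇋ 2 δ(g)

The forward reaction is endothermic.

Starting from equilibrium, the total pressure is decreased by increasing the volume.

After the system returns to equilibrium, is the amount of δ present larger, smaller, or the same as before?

Gas moles: reactants 1, products 2 (Δn_gas = +1). Expansion shifts the system toward the side with more moles of gas — to the right.
The net shift is to the right. δ is a product, so its amount increases.

increases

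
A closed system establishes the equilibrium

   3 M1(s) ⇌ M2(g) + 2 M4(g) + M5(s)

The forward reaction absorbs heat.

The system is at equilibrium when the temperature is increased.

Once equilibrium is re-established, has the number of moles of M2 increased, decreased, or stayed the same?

increases

The forward reaction is endothermic. Raising T favours the endothermic direction — shift to the right.
The net shift is to the right. M2 is a product, so its amount increases.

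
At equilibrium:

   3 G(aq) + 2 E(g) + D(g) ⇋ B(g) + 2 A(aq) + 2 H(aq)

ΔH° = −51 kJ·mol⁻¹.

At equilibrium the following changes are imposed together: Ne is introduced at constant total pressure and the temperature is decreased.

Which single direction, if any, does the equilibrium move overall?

cannot be determined

Adding inert gas at constant total pressure expands the volume and lowers every reacting partial pressure. With Δn_gas = 1 − 3 = -2, Q moves away from K toward the side with fewer gas moles, so the system shifts toward the side with more gas moles — to the left.
The forward reaction is exothermic. Lowering T favours the exothermic direction — shift to the right.
The individual effects push in opposite directions; without quantitative information the net direction cannot be determined.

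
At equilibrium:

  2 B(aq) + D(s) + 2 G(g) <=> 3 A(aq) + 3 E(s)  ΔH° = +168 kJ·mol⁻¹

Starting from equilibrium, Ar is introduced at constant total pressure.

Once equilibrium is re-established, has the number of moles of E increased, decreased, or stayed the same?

decreases

Adding inert gas at constant total pressure expands the volume and lowers every reacting partial pressure. With Δn_gas = 0 − 2 = -2, Q moves away from K toward the side with fewer gas moles, so the system shifts toward the side with more gas moles — to the left.
The net shift is to the left. E is a product, so its amount decreases.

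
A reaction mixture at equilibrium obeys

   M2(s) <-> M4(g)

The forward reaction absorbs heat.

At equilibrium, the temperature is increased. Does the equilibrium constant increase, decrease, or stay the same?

K depends on temperature via the van 't Hoff relation. The forward reaction is endothermic, so raising T increases K.

increases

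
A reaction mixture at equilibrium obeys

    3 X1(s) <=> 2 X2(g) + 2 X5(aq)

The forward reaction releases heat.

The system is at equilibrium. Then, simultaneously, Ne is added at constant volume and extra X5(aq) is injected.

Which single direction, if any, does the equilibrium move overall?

left

At constant volume, adding an inert gas leaves every reacting species' partial pressure unchanged, so Q is unchanged — no shift from this change.
Adding X5 (aq), a product, drives the reaction to the left.
Only the nonzero effect(s) matter; the net shift is to the left.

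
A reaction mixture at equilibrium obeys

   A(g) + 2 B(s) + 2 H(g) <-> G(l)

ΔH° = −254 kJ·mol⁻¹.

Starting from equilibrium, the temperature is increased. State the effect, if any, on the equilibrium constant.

decreases

K depends on temperature via the van 't Hoff relation. The forward reaction is exothermic, so raising T decreases K.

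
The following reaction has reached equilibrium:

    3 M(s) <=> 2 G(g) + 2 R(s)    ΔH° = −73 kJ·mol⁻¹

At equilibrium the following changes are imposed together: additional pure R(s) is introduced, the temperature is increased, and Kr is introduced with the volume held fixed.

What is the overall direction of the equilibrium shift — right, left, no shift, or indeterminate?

left

R is a pure solid; its activity is 1 regardless of amount, so Q is unaffected — no shift from this change.
The forward reaction is exothermic. Raising T favours the endothermic direction — shift to the left.
At constant volume, adding an inert gas leaves every reacting species' partial pressure unchanged, so Q is unchanged — no shift from this change.
Only the nonzero effect(s) matter; the net shift is to the left.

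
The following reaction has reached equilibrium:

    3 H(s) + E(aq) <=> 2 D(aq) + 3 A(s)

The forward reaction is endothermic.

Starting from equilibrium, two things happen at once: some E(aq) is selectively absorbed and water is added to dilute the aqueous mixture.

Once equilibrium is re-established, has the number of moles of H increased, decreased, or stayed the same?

Removing E (aq), a reactant, drives the reaction to the left.
Dilution lowers every aqueous concentration by the same factor. Δn_aq = 2 − 1 = +1, so the system shifts toward the side with more dissolved moles — to the right.
The two effects oppose each other, so the net shift — and hence the change in H — cannot be determined from the given information.

cannot be determined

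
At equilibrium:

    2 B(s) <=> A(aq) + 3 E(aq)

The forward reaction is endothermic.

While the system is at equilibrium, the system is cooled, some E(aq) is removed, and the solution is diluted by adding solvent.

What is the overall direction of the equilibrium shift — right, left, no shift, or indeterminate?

cannot be determined

The forward reaction is endothermic. Lowering T favours the exothermic direction — shift to the left.
Removing E (aq), a product, drives the reaction to the right.
Dilution lowers every aqueous concentration by the same factor. Δn_aq = 4 − 0 = +4, so the system shifts toward the side with more dissolved moles — to the right.
The individual effects push in opposite directions; without quantitative information the net direction cannot be determined.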